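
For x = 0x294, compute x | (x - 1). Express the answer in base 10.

663

x = 1010010100 = 660
x - 1 = 1010010011
OR    = 1010010111 = 663
(x | (x - 1) sets all bits below the lowest set bit.)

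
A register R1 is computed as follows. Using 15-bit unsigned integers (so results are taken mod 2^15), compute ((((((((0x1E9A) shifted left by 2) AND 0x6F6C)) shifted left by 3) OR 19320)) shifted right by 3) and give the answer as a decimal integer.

2927

0x1E9A = 001111010011010
→ shifted left by 2 (mod 2^15) → 111101001101000 = 31336
0x6F6C = 110111101101100
→ AND → 110101001101000 = 27240
→ shifted left by 3 (mod 2^15) → 101001101000000 = 21312
19320 = 100101101111000
→ OR → 101101101111000 = 23416
→ shifted right by 3 → 000101101101111 = 2927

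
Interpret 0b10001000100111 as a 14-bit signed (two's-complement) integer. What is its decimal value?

-7641

pattern = 10001000100111 (MSB is 1 ⇒ negative)
Invert: 01110111011000, add 1 → 01110111011001 = 7641, so the value is -7641.
(Equivalently: 8743 - 2^14 = 8743 - 16384 = -7641.)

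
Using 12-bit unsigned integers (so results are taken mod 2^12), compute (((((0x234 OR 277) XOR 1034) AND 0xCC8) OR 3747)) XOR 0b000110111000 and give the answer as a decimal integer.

3859

0x234 = 001000110100
277 = 000100010101
→ OR → 001100110101 = 821
1034 = 010000001010
→ XOR → 011100111111 = 1855
0xCC8 = 110011001000
→ AND → 010000001000 = 1032
3747 = 111010100011
→ OR → 111010101011 = 3755
0b000110111000 = 000110111000
→ XOR → 111100010011 = 3859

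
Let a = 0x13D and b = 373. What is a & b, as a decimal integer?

309

0x13D = 100111101
373 = 101110101
AND → 100110101 = 309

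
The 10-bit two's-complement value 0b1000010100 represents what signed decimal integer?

-492

pattern = 1000010100 (MSB is 1 ⇒ negative)
Invert: 0111101011, add 1 → 0111101100 = 492, so the value is -492.
(Equivalently: 532 - 2^10 = 532 - 1024 = -492.)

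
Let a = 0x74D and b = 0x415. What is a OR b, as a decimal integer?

1885

0x74D = 11101001101
0x415 = 10000010101
 OR → 11101011101 = 1885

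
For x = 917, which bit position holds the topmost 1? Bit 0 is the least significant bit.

917 = 1110010101
The topmost 1 is at position 9 (since 2^9 = 512 ≤ 917 < 1024).

9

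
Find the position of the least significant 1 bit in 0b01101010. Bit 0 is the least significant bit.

0b01101010 = 1101010
Trailing zeros: 1, so the lowest set bit is bit 1 (value 2).

1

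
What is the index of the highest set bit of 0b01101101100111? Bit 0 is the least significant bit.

0b01101101100111 = 1101101100111
The topmost 1 is at position 12 (since 2^12 = 4096 ≤ 7015 < 8192).

12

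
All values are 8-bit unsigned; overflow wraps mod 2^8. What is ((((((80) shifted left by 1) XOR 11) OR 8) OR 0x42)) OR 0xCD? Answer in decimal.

239

80 = 01010000
→ shifted left by 1 (mod 2^8) → 10100000 = 160
11 = 00001011
→ XOR → 10101011 = 171
8 = 00001000
→ OR → 10101011 = 171
0x42 = 01000010
→ OR → 11101011 = 235
0xCD = 11001101
→ OR → 11101111 = 239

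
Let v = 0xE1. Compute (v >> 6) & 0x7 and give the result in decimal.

v = 0011100001
Shift right by 6: 0011
Mask low 3 bits: 011 = 3

3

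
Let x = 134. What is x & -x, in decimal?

2

x = 10000110 = 134
-x (two's complement) = …01111010
AND   = 00000010 = 2
(x & -x isolates the lowest set bit of x.)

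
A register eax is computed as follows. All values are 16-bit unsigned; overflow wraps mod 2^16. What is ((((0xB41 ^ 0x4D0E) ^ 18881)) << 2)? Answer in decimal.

15928

0xB41 = 0000101101000001
0x4D0E = 0100110100001110
→ ^ → 0100011001001111 = 17999
18881 = 0100100111000001
→ ^ → 0000111110001110 = 3982
→ << 2 (mod 2^16) → 0011111000111000 = 15928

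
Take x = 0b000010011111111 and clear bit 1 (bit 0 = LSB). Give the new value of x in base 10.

1277

x = 000010011111111
bit 1 is currently 1; clear it via x & ~(1 << 1) = x & ~2
→ 000010011111101 = 1277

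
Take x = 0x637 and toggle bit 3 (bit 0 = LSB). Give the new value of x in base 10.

x = 011000110111
bit 3 is currently 0; toggle it via x ^ (1 << 3) = x ^ 8
→ 011000111111 = 1599

1599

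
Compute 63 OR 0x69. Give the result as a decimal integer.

63 = 0111111
0x69 = 1101001
 OR → 1111111 = 127

127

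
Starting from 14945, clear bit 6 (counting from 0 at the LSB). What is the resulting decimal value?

14881

x = 011101001100001
bit 6 is currently 1; clear it via x & ~(1 << 6) = x & ~64
→ 011101000100001 = 14881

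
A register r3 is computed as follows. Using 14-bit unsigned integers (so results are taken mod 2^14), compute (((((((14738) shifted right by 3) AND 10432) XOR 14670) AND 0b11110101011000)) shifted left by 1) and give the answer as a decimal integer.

12944

14738 = 11100110010010
→ shifted right by 3 → 00011100110010 = 1842
10432 = 10100011000000
→ AND → 00000000000000 = 0
14670 = 11100101001110
→ XOR → 11100101001110 = 14670
0b11110101011000 = 11110101011000
→ AND → 11100101001000 = 14664
→ shifted left by 1 (mod 2^14) → 11001010010000 = 12944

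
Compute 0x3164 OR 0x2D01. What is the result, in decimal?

0x3164 = 11000101100100
0x2D01 = 10110100000001
 OR → 11110101100101 = 15717

15717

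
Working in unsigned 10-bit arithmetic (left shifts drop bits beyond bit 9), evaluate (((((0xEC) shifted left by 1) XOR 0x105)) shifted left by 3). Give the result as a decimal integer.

744

0xEC = 0011101100
→ shifted left by 1 (mod 2^10) → 0111011000 = 472
0x105 = 0100000101
→ XOR → 0011011101 = 221
→ shifted left by 3 (mod 2^10) → 1011101000 = 744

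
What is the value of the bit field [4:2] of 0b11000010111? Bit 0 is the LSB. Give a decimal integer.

v = 11000010111
Shift right by 2: 110000101
Mask low 3 bits: 101 = 5

5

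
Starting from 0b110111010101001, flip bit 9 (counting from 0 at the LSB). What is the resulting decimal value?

x = 110111010101001
bit 9 is currently 1; toggle it via x ^ (1 << 9) = x ^ 512
→ 110110010101001 = 27817

27817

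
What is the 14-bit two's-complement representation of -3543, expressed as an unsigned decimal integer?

12841

3543 in 14 bits: 00110111010111
Invert: 11001000101000
Add 1:  11001000101001 = 12841
(Check: 2^14 - 3543 = 16384 - 3543 = 12841.)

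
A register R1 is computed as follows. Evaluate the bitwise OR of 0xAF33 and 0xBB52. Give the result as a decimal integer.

49011

0xAF33 = 1010111100110011
0xBB52 = 1011101101010010
 OR → 1011111101110011 = 49011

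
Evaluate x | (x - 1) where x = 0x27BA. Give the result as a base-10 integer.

10171

x = 10011110111010 = 10170
x - 1 = 10011110111001
OR    = 10011110111011 = 10171
(x | (x - 1) sets all bits below the lowest set bit.)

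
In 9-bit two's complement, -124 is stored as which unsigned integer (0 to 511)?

388

124 in 9 bits: 001111100
Invert: 110000011
Add 1:  110000100 = 388
(Check: 2^9 - 124 = 512 - 124 = 388.)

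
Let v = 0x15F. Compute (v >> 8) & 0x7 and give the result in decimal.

1

v = 00101011111
Shift right by 8: 001
Mask low 3 bits: 001 = 1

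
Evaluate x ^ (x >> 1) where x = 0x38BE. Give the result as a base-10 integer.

9441

x = 11100010111110 = 14526
x>>1 = 01110001011111
XOR  = 10010011100001 = 9441
(x ^ (x >> 1) gives the standard binary-reflected Gray code of x.)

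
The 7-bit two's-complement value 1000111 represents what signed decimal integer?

-57

pattern = 1000111 (MSB is 1 ⇒ negative)
Invert: 0111000, add 1 → 0111001 = 57, so the value is -57.
(Equivalently: 71 - 2^7 = 71 - 128 = -57.)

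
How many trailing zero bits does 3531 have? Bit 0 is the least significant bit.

0

3531 = 110111001011
Trailing zeros: 0, so the lowest set bit is bit 0 (value 1).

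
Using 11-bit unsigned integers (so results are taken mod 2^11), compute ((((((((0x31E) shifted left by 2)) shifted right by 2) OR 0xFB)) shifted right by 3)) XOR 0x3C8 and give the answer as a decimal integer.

0x31E = 01100011110
→ shifted left by 2 (mod 2^11) → 10001111000 = 1144
→ shifted right by 2 → 00100011110 = 286
0xFB = 00011111011
→ OR → 00111111111 = 511
→ shifted right by 3 → 00000111111 = 63
0x3C8 = 01111001000
→ XOR → 01111110111 = 1015

1015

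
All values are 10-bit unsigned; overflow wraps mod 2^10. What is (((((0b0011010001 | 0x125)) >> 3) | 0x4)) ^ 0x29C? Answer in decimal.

674

0b0011010001 = 0011010001
0x125 = 0100100101
→ | → 0111110101 = 501
→ >> 3 → 0000111110 = 62
0x4 = 0000000100
→ | → 0000111110 = 62
0x29C = 1010011100
→ ^ → 1010100010 = 674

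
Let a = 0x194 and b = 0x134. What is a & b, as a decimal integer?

0x194 = 110010100
0x134 = 100110100
AND → 100010100 = 276

276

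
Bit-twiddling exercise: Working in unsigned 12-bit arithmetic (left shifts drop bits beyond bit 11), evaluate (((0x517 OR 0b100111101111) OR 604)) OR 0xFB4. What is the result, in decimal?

0x517 = 010100010111
0b100111101111 = 100111101111
→ OR → 110111111111 = 3583
604 = 001001011100
→ OR → 111111111111 = 4095
0xFB4 = 111110110100
→ OR → 111111111111 = 4095

4095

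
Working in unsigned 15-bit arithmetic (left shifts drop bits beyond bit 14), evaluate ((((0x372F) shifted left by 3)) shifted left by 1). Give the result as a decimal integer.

0x372F = 011011100101111
→ shifted left by 3 (mod 2^15) → 011100101111000 = 14712
→ shifted left by 1 (mod 2^15) → 111001011110000 = 29424

29424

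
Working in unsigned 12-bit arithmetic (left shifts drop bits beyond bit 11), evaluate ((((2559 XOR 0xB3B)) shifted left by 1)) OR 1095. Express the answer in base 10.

2559 = 100111111111
0xB3B = 101100111011
→ XOR → 001011000100 = 708
→ shifted left by 1 (mod 2^12) → 010110001000 = 1416
1095 = 010001000111
→ OR → 010111001111 = 1487

1487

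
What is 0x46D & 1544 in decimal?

0x46D = 10001101101
1544 = 11000001000
AND → 10000001000 = 1032

1032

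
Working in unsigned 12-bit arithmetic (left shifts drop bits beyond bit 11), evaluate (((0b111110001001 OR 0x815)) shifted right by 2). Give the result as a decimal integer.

0b111110001001 = 111110001001
0x815 = 100000010101
→ OR → 111110011101 = 3997
→ shifted right by 2 → 001111100111 = 999

999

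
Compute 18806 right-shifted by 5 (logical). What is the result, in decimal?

587

18806 = 100100101110110
shift right by 5 → 000001001001011 = 587
(equivalently, floor(18806 / 32))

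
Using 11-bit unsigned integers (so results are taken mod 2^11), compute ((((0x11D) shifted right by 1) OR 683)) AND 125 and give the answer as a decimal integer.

0x11D = 00100011101
→ shifted right by 1 → 00010001110 = 142
683 = 01010101011
→ OR → 01010101111 = 687
125 = 00001111101
→ AND → 00000101101 = 45

45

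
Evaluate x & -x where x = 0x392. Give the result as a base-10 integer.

2

x = 1110010010 = 914
-x (two's complement) = …0001101110
AND   = 0000000010 = 2
(x & -x isolates the lowest set bit of x.)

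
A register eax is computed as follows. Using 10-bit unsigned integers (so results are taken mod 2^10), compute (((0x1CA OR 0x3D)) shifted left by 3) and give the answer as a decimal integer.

1016

0x1CA = 0111001010
0x3D = 0000111101
→ OR → 0111111111 = 511
→ shifted left by 3 (mod 2^10) → 1111111000 = 1016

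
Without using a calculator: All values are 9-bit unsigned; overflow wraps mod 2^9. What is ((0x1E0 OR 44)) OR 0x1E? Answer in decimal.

0x1E0 = 111100000
44 = 000101100
→ OR → 111101100 = 492
0x1E = 000011110
→ OR → 111111110 = 510

510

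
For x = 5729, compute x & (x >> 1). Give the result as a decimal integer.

x = 1011001100001 = 5729
x>>1 = 0101100110000
AND  = 0001000100000 = 544
(x & (x >> 1) has a 1 wherever x has two consecutive 1 bits.)

544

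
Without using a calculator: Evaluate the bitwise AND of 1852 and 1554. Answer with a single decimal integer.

1552

1852 = 11100111100
1554 = 11000010010
AND → 11000010000 = 1552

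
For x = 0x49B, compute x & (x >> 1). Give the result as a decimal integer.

x = 10010011011 = 1179
x>>1 = 01001001101
AND  = 00000001001 = 9
(x & (x >> 1) has a 1 wherever x has two consecutive 1 bits.)

9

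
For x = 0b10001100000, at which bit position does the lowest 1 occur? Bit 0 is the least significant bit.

0b10001100000 = 10001100000
Trailing zeros: 5, so the lowest set bit is bit 5 (value 32).

5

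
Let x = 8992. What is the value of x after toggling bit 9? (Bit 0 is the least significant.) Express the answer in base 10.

x = 10001100100000
bit 9 is currently 1; toggle it via x ^ (1 << 9) = x ^ 512
→ 10000100100000 = 8480

8480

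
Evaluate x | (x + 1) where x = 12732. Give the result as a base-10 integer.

x = 11000110111100 = 12732
x + 1 = 11000110111101
OR    = 11000110111101 = 12733
(x | (x + 1) sets the lowest cleared bit.)

12733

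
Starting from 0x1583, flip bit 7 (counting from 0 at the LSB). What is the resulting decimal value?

5379

x = 01010110000011
bit 7 is currently 1; toggle it via x ^ (1 << 7) = x ^ 128
→ 01010100000011 = 5379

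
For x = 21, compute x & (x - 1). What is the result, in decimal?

20

x = 10101 = 21
x - 1 = 10100
AND   = 10100 = 20
(x & (x - 1) clears the lowest set bit of x.)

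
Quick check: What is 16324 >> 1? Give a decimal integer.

16324 = 11111111000100
shift right by 1 → 01111111100010 = 8162
(equivalently, floor(16324 / 2))

8162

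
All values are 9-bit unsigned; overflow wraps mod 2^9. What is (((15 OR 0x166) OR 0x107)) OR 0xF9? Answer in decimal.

511

15 = 000001111
0x166 = 101100110
→ OR → 101101111 = 367
0x107 = 100000111
→ OR → 101101111 = 367
0xF9 = 011111001
→ OR → 111111111 = 511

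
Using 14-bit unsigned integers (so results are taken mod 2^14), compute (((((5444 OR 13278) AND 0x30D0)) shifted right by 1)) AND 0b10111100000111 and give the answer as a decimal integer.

2048

5444 = 01010101000100
13278 = 11001111011110
→ OR → 11011111011110 = 14302
0x30D0 = 11000011010000
→ AND → 11000011010000 = 12496
→ shifted right by 1 → 01100001101000 = 6248
0b10111100000111 = 10111100000111
→ AND → 00100000000000 = 2048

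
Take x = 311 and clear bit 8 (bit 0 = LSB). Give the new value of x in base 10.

55

x = 000100110111
bit 8 is currently 1; clear it via x & ~(1 << 8) = x & ~256
→ 000000110111 = 55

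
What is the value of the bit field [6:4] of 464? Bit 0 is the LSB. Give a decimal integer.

5

v = 111010000
Shift right by 4: 11101
Mask low 3 bits: 101 = 5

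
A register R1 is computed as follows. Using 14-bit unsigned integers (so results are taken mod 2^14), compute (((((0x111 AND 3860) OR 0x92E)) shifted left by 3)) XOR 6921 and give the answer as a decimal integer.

4857

0x111 = 00000100010001
3860 = 00111100010100
→ AND → 00000100010000 = 272
0x92E = 00100100101110
→ OR → 00100100111110 = 2366
→ shifted left by 3 (mod 2^14) → 00100111110000 = 2544
6921 = 01101100001001
→ XOR → 01001011111001 = 4857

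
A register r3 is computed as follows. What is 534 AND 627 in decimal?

530

534 = 1000010110
627 = 1001110011
AND → 1000010010 = 530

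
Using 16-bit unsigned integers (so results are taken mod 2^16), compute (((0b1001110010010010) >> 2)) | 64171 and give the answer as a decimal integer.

65455

0b1001110010010010 = 1001110010010010
→ >> 2 → 0010011100100100 = 10020
64171 = 1111101010101011
→ | → 1111111110101111 = 65455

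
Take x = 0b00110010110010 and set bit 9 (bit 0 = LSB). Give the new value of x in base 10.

x = 00110010110010
bit 9 is currently 0; set it via x | (1 << 9) = x | 512
→ 00111010110010 = 3762

3762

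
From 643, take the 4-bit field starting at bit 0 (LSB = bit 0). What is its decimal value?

3

v = 1010000011
Shift right by 0: 1010000011
Mask low 4 bits: 0011 = 3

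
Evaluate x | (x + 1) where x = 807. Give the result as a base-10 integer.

x = 1100100111 = 807
x + 1 = 1100101000
OR    = 1100101111 = 815
(x | (x + 1) sets the lowest cleared bit.)

815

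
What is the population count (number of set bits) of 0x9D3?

7

0x9D3 = 100111010011
Count the 1s: 1 + 1 + 1 + 1 + 1 + 1 + 1 = 7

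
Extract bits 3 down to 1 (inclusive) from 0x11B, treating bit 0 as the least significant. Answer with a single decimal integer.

v = 0100011011
Shift right by 1: 010001101
Mask low 3 bits: 101 = 5

5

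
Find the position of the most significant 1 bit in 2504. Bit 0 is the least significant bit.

2504 = 100111001000
The topmost 1 is at position 11 (since 2^11 = 2048 ≤ 2504 < 4096).

11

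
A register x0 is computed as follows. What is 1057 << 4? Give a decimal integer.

16912

1057 = 000010000100001
shift left by 4 → 100001000010000 = 16912
(equivalently, 1057 × 2^4 = 1057 × 16)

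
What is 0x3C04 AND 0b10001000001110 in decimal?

8196

0x3C04 = 11110000000100
b = 10001000001110
AND → 10000000000100 = 8196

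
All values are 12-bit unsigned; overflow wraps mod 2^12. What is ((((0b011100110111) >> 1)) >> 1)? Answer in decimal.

0b011100110111 = 011100110111
→ >> 1 → 001110011011 = 923
→ >> 1 → 000111001101 = 461

461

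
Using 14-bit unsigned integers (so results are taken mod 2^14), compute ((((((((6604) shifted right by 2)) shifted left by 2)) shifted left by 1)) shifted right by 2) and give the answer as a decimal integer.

6604 = 01100111001100
→ shifted right by 2 → 00011001110011 = 1651
→ shifted left by 2 (mod 2^14) → 01100111001100 = 6604
→ shifted left by 1 (mod 2^14) → 11001110011000 = 13208
→ shifted right by 2 → 00110011100110 = 3302

3302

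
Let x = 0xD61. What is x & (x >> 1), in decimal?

x = 110101100001 = 3425
x>>1 = 011010110000
AND  = 010000100000 = 1056
(x & (x >> 1) has a 1 wherever x has two consecutive 1 bits.)

1056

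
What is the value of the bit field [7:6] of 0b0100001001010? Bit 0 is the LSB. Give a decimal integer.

1

v = 0100001001010
Shift right by 6: 0100001
Mask low 2 bits: 01 = 1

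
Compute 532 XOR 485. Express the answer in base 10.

1009

532 = 1000010100
485 = 0111100101
XOR → 1111110001 = 1009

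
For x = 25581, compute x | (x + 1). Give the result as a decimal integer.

x = 110001111101101 = 25581
x + 1 = 110001111101110
OR    = 110001111101111 = 25583
(x | (x + 1) sets the lowest cleared bit.)

25583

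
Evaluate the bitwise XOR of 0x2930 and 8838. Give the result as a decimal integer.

2998

0x2930 = 10100100110000
8838 = 10001010000110
XOR → 00101110110110 = 2998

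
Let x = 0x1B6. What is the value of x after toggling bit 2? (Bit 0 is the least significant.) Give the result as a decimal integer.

434

x = 00000110110110
bit 2 is currently 1; toggle it via x ^ (1 << 2) = x ^ 4
→ 00000110110010 = 434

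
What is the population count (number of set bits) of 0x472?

0x472 = 10001110010
Count the 1s: 1 + 1 + 1 + 1 + 1 = 5

5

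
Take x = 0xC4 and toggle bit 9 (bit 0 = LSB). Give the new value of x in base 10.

x = 0011000100
bit 9 is currently 0; toggle it via x ^ (1 << 9) = x ^ 512
→ 1011000100 = 708

708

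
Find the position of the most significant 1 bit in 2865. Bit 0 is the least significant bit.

11

2865 = 101100110001
The topmost 1 is at position 11 (since 2^11 = 2048 ≤ 2865 < 4096).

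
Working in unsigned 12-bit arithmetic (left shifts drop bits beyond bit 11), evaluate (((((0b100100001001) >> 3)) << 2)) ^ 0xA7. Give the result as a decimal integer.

0b100100001001 = 100100001001
→ >> 3 → 000100100001 = 289
→ << 2 (mod 2^12) → 010010000100 = 1156
0xA7 = 000010100111
→ ^ → 010000100011 = 1059

1059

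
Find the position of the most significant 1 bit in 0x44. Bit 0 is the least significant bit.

6

0x44 = 1000100
The topmost 1 is at position 6 (since 2^6 = 64 ≤ 68 < 128).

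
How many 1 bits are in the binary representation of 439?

439 = 110110111
Count the 1s: 1 + 1 + 1 + 1 + 1 + 1 + 1 = 7

7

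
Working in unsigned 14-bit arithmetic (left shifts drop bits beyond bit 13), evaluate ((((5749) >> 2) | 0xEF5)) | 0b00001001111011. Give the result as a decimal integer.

4095

5749 = 01011001110101
→ >> 2 → 00010110011101 = 1437
0xEF5 = 00111011110101
→ | → 00111111111101 = 4093
0b00001001111011 = 00001001111011
→ | → 00111111111111 = 4095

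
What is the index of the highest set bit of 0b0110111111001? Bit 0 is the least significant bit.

11

0b0110111111001 = 110111111001
The topmost 1 is at position 11 (since 2^11 = 2048 ≤ 3577 < 4096).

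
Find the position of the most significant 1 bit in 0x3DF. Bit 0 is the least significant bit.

9

0x3DF = 1111011111
The topmost 1 is at position 9 (since 2^9 = 512 ≤ 991 < 1024).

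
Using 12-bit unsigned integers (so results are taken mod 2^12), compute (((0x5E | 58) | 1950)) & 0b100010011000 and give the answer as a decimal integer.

0x5E = 000001011110
58 = 000000111010
→ | → 000001111110 = 126
1950 = 011110011110
→ | → 011111111110 = 2046
0b100010011000 = 100010011000
→ & → 000010011000 = 152

152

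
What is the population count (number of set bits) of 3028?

7

3028 = 101111010100
Count the 1s: 1 + 1 + 1 + 1 + 1 + 1 + 1 = 7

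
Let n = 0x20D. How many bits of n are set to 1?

4

0x20D = 1000001101
Count the 1s: 1 + 1 + 1 + 1 = 4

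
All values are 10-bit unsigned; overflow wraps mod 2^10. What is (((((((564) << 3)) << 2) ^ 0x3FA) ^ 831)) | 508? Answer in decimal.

1021

564 = 1000110100
→ << 3 (mod 2^10) → 0110100000 = 416
→ << 2 (mod 2^10) → 1010000000 = 640
0x3FA = 1111111010
→ ^ → 0101111010 = 378
831 = 1100111111
→ ^ → 1001000101 = 581
508 = 0111111100
→ | → 1111111101 = 1021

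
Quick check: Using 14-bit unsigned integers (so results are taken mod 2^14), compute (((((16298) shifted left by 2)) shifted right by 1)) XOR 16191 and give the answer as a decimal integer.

8299

16298 = 11111110101010
→ shifted left by 2 (mod 2^14) → 11111010101000 = 16040
→ shifted right by 1 → 01111101010100 = 8020
16191 = 11111100111111
→ XOR → 10000001101011 = 8299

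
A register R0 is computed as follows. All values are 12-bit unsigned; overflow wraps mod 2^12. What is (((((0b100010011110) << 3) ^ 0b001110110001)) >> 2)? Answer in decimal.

0b100010011110 = 100010011110
→ << 3 (mod 2^12) → 010011110000 = 1264
0b001110110001 = 001110110001
→ ^ → 011101000001 = 1857
→ >> 2 → 000111010000 = 464

464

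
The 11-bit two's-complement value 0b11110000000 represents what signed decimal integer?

-128

pattern = 11110000000 (MSB is 1 ⇒ negative)
Invert: 00001111111, add 1 → 00010000000 = 128, so the value is -128.
(Equivalently: 1920 - 2^11 = 1920 - 2048 = -128.)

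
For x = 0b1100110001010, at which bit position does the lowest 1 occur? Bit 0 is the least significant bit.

1

0b1100110001010 = 1100110001010
Trailing zeros: 1, so the lowest set bit is bit 1 (value 2).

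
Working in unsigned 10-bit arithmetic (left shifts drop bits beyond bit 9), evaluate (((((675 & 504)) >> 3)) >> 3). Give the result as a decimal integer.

2

675 = 1010100011
504 = 0111111000
→ & → 0010100000 = 160
→ >> 3 → 0000010100 = 20
→ >> 3 → 0000000010 = 2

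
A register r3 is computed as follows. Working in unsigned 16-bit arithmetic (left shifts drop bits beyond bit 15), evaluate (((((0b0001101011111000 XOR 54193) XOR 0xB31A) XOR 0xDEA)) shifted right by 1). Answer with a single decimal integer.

15324

0b0001101011111000 = 0001101011111000
54193 = 1101001110110001
→ XOR → 1100100101001001 = 51529
0xB31A = 1011001100011010
→ XOR → 0111101001010011 = 31315
0xDEA = 0000110111101010
→ XOR → 0111011110111001 = 30649
→ shifted right by 1 → 0011101111011100 = 15324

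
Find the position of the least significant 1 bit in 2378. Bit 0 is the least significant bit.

2378 = 100101001010
Trailing zeros: 1, so the lowest set bit is bit 1 (value 2).

1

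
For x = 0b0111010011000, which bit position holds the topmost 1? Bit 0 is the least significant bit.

0b0111010011000 = 111010011000
The topmost 1 is at position 11 (since 2^11 = 2048 ≤ 3736 < 4096).

11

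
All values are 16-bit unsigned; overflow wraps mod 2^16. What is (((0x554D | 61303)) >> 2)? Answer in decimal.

16351

0x554D = 0101010101001101
61303 = 1110111101110111
→ | → 1111111101111111 = 65407
→ >> 2 → 0011111111011111 = 16351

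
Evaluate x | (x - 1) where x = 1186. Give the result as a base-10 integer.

x = 10010100010 = 1186
x - 1 = 10010100001
OR    = 10010100011 = 1187
(x | (x - 1) sets all bits below the lowest set bit.)

1187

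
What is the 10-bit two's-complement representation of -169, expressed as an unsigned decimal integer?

169 in 10 bits: 0010101001
Invert: 1101010110
Add 1:  1101010111 = 855
(Check: 2^10 - 169 = 1024 - 169 = 855.)

855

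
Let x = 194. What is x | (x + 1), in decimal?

x = 11000010 = 194
x + 1 = 11000011
OR    = 11000011 = 195
(x | (x + 1) sets the lowest cleared bit.)

195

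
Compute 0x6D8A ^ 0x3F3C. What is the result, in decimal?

21174

0x6D8A = 110110110001010
0x3F3C = 011111100111100
XOR → 101001010110110 = 21174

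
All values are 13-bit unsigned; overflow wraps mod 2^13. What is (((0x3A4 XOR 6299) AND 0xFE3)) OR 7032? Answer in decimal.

7035

0x3A4 = 0001110100100
6299 = 1100010011011
→ XOR → 1101100111111 = 6975
0xFE3 = 0111111100011
→ AND → 0101100100011 = 2851
7032 = 1101101111000
→ OR → 1101101111011 = 7035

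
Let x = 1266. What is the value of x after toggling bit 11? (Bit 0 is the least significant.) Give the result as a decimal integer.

x = 010011110010
bit 11 is currently 0; toggle it via x ^ (1 << 11) = x ^ 2048
→ 110011110010 = 3314

3314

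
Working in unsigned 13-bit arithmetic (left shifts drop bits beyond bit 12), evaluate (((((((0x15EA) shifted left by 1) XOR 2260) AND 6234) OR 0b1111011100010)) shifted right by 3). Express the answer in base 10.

0x15EA = 1010111101010
→ shifted left by 1 (mod 2^13) → 0101111010100 = 3028
2260 = 0100011010100
→ XOR → 0001100000000 = 768
6234 = 1100001011010
→ AND → 0000000000000 = 0
0b1111011100010 = 1111011100010
→ OR → 1111011100010 = 7906
→ shifted right by 3 → 0001111011100 = 988

988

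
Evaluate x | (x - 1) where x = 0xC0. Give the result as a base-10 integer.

x = 11000000 = 192
x - 1 = 10111111
OR    = 11111111 = 255
(x | (x - 1) sets all bits below the lowest set bit.)

255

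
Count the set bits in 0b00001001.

2

n = 1001
Count the 1s: 1 + 1 = 2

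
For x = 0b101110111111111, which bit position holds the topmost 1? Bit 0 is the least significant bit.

14

0b101110111111111 = 101110111111111
The topmost 1 is at position 14 (since 2^14 = 16384 ≤ 24063 < 32768).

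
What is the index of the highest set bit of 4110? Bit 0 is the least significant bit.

4110 = 1000000001110
The topmost 1 is at position 12 (since 2^12 = 4096 ≤ 4110 < 8192).

12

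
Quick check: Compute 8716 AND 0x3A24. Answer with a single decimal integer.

8716 = 10001000001100
0x3A24 = 11101000100100
AND → 10001000000100 = 8708

8708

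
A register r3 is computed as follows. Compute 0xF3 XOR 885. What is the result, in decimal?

902

0xF3 = 0011110011
885 = 1101110101
XOR → 1110000110 = 902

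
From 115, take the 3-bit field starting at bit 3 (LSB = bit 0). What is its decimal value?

6

v = 001110011
Shift right by 3: 001110
Mask low 3 bits: 110 = 6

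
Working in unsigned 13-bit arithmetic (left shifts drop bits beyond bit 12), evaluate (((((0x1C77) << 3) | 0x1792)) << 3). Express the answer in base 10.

7632

0x1C77 = 1110001110111
→ << 3 (mod 2^13) → 0001110111000 = 952
0x1792 = 1011110010010
→ | → 1011110111010 = 6074
→ << 3 (mod 2^13) → 1110111010000 = 7632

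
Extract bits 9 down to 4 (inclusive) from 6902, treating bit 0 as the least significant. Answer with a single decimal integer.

v = 01101011110110
Shift right by 4: 0110101111
Mask low 6 bits: 101111 = 47

47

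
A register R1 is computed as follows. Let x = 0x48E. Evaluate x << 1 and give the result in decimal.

0x48E = 010010001110
shift left by 1 → 100100011100 = 2332
(equivalently, 1166 × 2^1 = 1166 × 2)

2332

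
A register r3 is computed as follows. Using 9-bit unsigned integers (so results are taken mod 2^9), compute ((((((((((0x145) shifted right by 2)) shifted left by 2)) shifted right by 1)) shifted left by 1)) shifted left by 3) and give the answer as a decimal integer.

32

0x145 = 101000101
→ shifted right by 2 → 001010001 = 81
→ shifted left by 2 (mod 2^9) → 101000100 = 324
→ shifted right by 1 → 010100010 = 162
→ shifted left by 1 (mod 2^9) → 101000100 = 324
→ shifted left by 3 (mod 2^9) → 000100000 = 32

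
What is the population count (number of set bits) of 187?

187 = 10111011
Count the 1s: 1 + 1 + 1 + 1 + 1 + 1 = 6

6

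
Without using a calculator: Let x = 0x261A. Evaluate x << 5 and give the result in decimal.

0x261A = 0000010011000011010
shift left by 5 → 1001100001101000000 = 312128
(equivalently, 9754 × 2^5 = 9754 × 32)

312128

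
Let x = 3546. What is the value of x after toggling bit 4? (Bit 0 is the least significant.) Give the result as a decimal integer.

x = 110111011010
bit 4 is currently 1; toggle it via x ^ (1 << 4) = x ^ 16
→ 110111001010 = 3530

3530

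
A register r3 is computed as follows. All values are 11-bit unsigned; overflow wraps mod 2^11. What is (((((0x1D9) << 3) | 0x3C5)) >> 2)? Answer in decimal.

499

0x1D9 = 00111011001
→ << 3 (mod 2^11) → 11011001000 = 1736
0x3C5 = 01111000101
→ | → 11111001101 = 1997
→ >> 2 → 00111110011 = 499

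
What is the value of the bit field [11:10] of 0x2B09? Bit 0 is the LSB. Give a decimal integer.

2

v = 10101100001001
Shift right by 10: 1010
Mask low 2 bits: 10 = 2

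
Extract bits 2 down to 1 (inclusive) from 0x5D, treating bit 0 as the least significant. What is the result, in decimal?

v = 00001011101
Shift right by 1: 0000101110
Mask low 2 bits: 10 = 2

2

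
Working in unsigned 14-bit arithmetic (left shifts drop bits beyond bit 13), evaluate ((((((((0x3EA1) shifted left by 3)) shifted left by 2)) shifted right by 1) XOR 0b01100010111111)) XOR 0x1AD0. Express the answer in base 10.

2175

0x3EA1 = 11111010100001
→ shifted left by 3 (mod 2^14) → 11010100001000 = 13576
→ shifted left by 2 (mod 2^14) → 01010000100000 = 5152
→ shifted right by 1 → 00101000010000 = 2576
0b01100010111111 = 01100010111111
→ XOR → 01001010101111 = 4783
0x1AD0 = 01101011010000
→ XOR → 00100001111111 = 2175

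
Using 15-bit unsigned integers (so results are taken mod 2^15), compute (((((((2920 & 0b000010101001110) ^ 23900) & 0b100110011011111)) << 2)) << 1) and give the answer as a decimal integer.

24736

2920 = 000101101101000
0b000010101001110 = 000010101001110
→ & → 000000101001000 = 328
23900 = 101110101011100
→ ^ → 101110000010100 = 23572
0b100110011011111 = 100110011011111
→ & → 100110000010100 = 19476
→ << 2 (mod 2^15) → 011000001010000 = 12368
→ << 1 (mod 2^15) → 110000010100000 = 24736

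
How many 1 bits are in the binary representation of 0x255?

0x255 = 1001010101
Count the 1s: 1 + 1 + 1 + 1 + 1 = 5

5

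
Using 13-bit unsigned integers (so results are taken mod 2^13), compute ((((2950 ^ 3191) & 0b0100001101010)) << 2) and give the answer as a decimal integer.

384

2950 = 0101110000110
3191 = 0110001110111
→ ^ → 0011111110001 = 2033
0b0100001101010 = 0100001101010
→ & → 0000001100000 = 96
→ << 2 (mod 2^13) → 0000110000000 = 384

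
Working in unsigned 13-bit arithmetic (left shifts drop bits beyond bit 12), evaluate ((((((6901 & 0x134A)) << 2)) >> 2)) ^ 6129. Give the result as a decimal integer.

6901 = 1101011110101
0x134A = 1001101001010
→ & → 1001001000000 = 4672
→ << 2 (mod 2^13) → 0100100000000 = 2304
→ >> 2 → 0001001000000 = 576
6129 = 1011111110001
→ ^ → 1010110110001 = 5553

5553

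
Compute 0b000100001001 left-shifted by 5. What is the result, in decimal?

x = 00000100001001
shift left by 5 → 10000100100000 = 8480
(equivalently, 265 × 2^5 = 265 × 32)

8480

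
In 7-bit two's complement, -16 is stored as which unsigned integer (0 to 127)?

16 in 7 bits: 0010000
Invert: 1101111
Add 1:  1110000 = 112
(Check: 2^7 - 16 = 128 - 16 = 112.)

112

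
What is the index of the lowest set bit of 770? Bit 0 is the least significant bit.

770 = 1100000010
Trailing zeros: 1, so the lowest set bit is bit 1 (value 2).

1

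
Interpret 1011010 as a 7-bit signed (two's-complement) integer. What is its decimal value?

-38

pattern = 1011010 (MSB is 1 ⇒ negative)
Invert: 0100101, add 1 → 0100110 = 38, so the value is -38.
(Equivalently: 90 - 2^7 = 90 - 128 = -38.)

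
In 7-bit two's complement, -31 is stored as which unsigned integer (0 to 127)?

97

31 in 7 bits: 0011111
Invert: 1100000
Add 1:  1100001 = 97
(Check: 2^7 - 31 = 128 - 31 = 97.)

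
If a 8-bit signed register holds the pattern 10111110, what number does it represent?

-66

pattern = 10111110 (MSB is 1 ⇒ negative)
Invert: 01000001, add 1 → 01000010 = 66, so the value is -66.
(Equivalently: 190 - 2^8 = 190 - 256 = -66.)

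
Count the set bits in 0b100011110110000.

7

n = 100011110110000
Count the 1s: 1 + 1 + 1 + 1 + 1 + 1 + 1 = 7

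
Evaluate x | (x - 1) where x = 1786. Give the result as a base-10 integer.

x = 11011111010 = 1786
x - 1 = 11011111001
OR    = 11011111011 = 1787
(x | (x - 1) sets all bits below the lowest set bit.)

1787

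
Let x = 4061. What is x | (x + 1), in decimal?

x = 111111011101 = 4061
x + 1 = 111111011110
OR    = 111111011111 = 4063
(x | (x + 1) sets the lowest cleared bit.)

4063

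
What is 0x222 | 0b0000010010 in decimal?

562

0x222 = 1000100010
b = 0000010010
 OR → 1000110010 = 562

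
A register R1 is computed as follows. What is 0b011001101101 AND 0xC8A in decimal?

a = 011001101101
0xC8A = 110010001010
AND → 010000001000 = 1032

1032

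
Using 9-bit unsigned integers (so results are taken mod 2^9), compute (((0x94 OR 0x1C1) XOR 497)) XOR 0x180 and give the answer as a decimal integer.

0x94 = 010010100
0x1C1 = 111000001
→ OR → 111010101 = 469
497 = 111110001
→ XOR → 000100100 = 36
0x180 = 110000000
→ XOR → 110100100 = 420

420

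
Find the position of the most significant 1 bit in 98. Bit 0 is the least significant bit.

98 = 1100010
The topmost 1 is at position 6 (since 2^6 = 64 ≤ 98 < 128).

6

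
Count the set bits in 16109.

11

16109 = 11111011101101
Count the 1s: 1 + 1 + 1 + 1 + 1 + 1 + 1 + 1 + 1 + 1 + 1 = 11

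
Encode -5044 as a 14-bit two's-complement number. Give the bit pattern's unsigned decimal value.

5044 in 14 bits: 01001110110100
Invert: 10110001001011
Add 1:  10110001001100 = 11340
(Check: 2^14 - 5044 = 16384 - 5044 = 11340.)

11340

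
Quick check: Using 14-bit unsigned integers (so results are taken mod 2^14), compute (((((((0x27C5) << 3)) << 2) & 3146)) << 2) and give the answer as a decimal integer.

0x27C5 = 10011111000101
→ << 3 (mod 2^14) → 11111000101000 = 15912
→ << 2 (mod 2^14) → 11100010100000 = 14496
3146 = 00110001001010
→ & → 00100000000000 = 2048
→ << 2 (mod 2^14) → 10000000000000 = 8192

8192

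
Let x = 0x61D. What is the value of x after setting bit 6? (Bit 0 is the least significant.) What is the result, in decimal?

x = 11000011101
bit 6 is currently 0; set it via x | (1 << 6) = x | 64
→ 11001011101 = 1629

1629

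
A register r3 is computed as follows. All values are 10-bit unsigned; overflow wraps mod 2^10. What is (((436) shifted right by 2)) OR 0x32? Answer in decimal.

436 = 0110110100
→ shifted right by 2 → 0001101101 = 109
0x32 = 0000110010
→ OR → 0001111111 = 127

127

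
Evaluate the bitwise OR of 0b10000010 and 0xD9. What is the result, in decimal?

219

a = 10000010
0xD9 = 11011001
 OR → 11011011 = 219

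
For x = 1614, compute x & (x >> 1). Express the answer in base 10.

x = 11001001110 = 1614
x>>1 = 01100100111
AND  = 01000000110 = 518
(x & (x >> 1) has a 1 wherever x has two consecutive 1 bits.)

518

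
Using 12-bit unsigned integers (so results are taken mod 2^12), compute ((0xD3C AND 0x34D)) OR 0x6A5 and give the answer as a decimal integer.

1965

0xD3C = 110100111100
0x34D = 001101001101
→ AND → 000100001100 = 268
0x6A5 = 011010100101
→ OR → 011110101101 = 1965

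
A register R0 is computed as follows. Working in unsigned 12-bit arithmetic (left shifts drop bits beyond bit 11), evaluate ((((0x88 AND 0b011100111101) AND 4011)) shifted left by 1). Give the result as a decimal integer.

0x88 = 000010001000
0b011100111101 = 011100111101
→ AND → 000000001000 = 8
4011 = 111110101011
→ AND → 000000001000 = 8
→ shifted left by 1 (mod 2^12) → 000000010000 = 16

16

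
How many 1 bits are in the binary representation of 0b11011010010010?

n = 11011010010010
Count the 1s: 1 + 1 + 1 + 1 + 1 + 1 + 1 = 7

7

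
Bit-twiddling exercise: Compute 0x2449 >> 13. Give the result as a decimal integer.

1

0x2449 = 10010001001001
shift right by 13 → 00000000000001 = 1
(equivalently, floor(9289 / 8192))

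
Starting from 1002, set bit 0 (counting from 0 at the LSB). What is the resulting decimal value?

x = 1111101010
bit 0 is currently 0; set it via x | (1 << 0) = x | 1
→ 1111101011 = 1003

1003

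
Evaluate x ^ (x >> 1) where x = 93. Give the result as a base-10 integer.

x = 1011101 = 93
x>>1 = 0101110
XOR  = 1110011 = 115
(x ^ (x >> 1) gives the standard binary-reflected Gray code of x.)

115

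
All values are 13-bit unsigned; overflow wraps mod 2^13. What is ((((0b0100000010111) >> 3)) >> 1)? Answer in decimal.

129

0b0100000010111 = 0100000010111
→ >> 3 → 0000100000010 = 258
→ >> 1 → 0000010000001 = 129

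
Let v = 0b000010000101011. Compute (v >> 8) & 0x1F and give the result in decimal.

4

v = 000010000101011
Shift right by 8: 0000100
Mask low 5 bits: 00100 = 4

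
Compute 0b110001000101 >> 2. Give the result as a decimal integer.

785

x = 110001000101
shift right by 2 → 001100010001 = 785
(equivalently, floor(3141 / 4))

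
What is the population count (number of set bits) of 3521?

6

3521 = 110111000001
Count the 1s: 1 + 1 + 1 + 1 + 1 + 1 = 6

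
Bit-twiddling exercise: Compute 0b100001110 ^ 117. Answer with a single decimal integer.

a = 100001110
117 = 001110101
XOR → 101111011 = 379

379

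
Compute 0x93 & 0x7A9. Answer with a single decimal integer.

0x93 = 00010010011
0x7A9 = 11110101001
AND → 00010000001 = 129

129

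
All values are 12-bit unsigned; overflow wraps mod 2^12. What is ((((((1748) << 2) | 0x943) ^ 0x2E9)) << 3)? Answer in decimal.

3536

1748 = 011011010100
→ << 2 (mod 2^12) → 101101010000 = 2896
0x943 = 100101000011
→ | → 101101010011 = 2899
0x2E9 = 001011101001
→ ^ → 100110111010 = 2490
→ << 3 (mod 2^12) → 110111010000 = 3536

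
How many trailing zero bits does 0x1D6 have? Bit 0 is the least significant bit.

0x1D6 = 111010110
Trailing zeros: 1, so the lowest set bit is bit 1 (value 2).

1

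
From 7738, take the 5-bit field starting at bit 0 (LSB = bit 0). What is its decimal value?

26

v = 1111000111010
Shift right by 0: 1111000111010
Mask low 5 bits: 11010 = 26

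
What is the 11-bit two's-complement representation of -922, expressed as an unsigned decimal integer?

1126

922 in 11 bits: 01110011010
Invert: 10001100101
Add 1:  10001100110 = 1126
(Check: 2^11 - 922 = 2048 - 922 = 1126.)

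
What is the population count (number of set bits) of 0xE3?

5

0xE3 = 11100011
Count the 1s: 1 + 1 + 1 + 1 + 1 = 5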